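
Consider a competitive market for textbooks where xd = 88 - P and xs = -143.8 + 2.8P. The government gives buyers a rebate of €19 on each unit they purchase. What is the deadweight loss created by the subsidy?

Pre-subsidy: 88 - P = -143.8 + 2.8P gives P* = 61, x* = 27.
With the rebate, buyers effectively pay Pb = Ps − 19, where Ps is the price sellers receive.
Demand in terms of Ps becomes xd = 88 − 1(Ps − 19) = 107 - Ps. Setting this equal to supply: 107 - Ps = -143.8 + 2.8Ps, so Ps = 66.
Buyers pay Pb = 66 − 19 = 47; x' = -143.8 + 2.8·66 = 41.
The subsidy expands output by 41 − 27 = 14 past the efficient level; on those units the gap between marginal cost and willingness to pay runs from 0 up to 19.
DWL = ½ × 19 × 14 = 133.

Deadweight loss = €133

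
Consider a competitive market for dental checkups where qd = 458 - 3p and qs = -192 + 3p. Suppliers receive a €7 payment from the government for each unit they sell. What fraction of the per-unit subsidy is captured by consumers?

Pre-subsidy: 458 - 3p = -192 + 3p gives p* = 325/3, q* = 133.
With the subsidy, sellers receive ps = pb + 7 for each unit, where pb is the price buyers pay.
Supply in terms of pb becomes qs = -192 + 3(pb + 7) = -171 + 3pb. Setting this equal to demand: 458 - 3pb = -171 + 3pb, so pb = 629/6.
Sellers receive ps = 629/6 + 7 = 671/6; q' = 458 − 3·(629/6) = 143.5.
Buyers' price falls by p* − pb = 325/3 − 629/6 = 3.5; sellers' price rises by ps − p* = 671/6 − 325/3 = 3.5.
So consumers capture 3.5/7 = 0.5 of each unit of subsidy.

Consumer share = 0.5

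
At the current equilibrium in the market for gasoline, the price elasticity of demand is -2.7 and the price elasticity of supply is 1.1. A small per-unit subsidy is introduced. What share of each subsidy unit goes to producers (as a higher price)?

Producer share = 27/38

For a small subsidy around the equilibrium, the benefit split depends on the relative slopes, which at a point are proportional to the elasticities.
Buyer share = εs/(εs + |εd|) = 1.1/(1.1 + 2.7) = 11/38; seller share = |εd|/(εs + |εd|) = 27/38.
So producers capture 27/38 of the subsidy.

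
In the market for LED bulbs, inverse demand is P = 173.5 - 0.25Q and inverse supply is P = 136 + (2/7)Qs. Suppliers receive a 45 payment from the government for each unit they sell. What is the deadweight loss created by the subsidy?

Pre-subsidy: 173.5 - 0.25Q = 136 + (2/7)Q gives Q* = 70 and P* = 156.
With the subsidy, sellers receive Ps = Pb + 45 for each unit, where Pb is the price buyers pay.
On the curves, Pb = 173.5 - 0.25Q and Ps = 136 + (2/7)Q; the wedge Ps − Pb = 45 gives 136 + (2/7)Q − (173.5 - 0.25Q) = 45, so Q' = 154.
Then Pb = 173.5 − 0.25·154 = 135 and Ps = 136 + (2/7)·154 = 180.
The subsidy expands output by 154 − 70 = 84 past the efficient level; on those units the gap between marginal cost and willingness to pay runs from 0 up to 45.
DWL = ½ × 45 × 84 = 1890.

Deadweight loss = 1890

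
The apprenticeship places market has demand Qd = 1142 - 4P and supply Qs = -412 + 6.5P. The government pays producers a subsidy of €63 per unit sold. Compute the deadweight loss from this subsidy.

Deadweight loss = €4914

Pre-subsidy: 1142 - 4P = -412 + 6.5P gives P* = 148, Q* = 550.
With the subsidy, sellers receive Ps = Pb + 63 for each unit, where Pb is the price buyers pay.
Supply in terms of Pb becomes Qs = -412 + 6.5(Pb + 63) = -2.5 + 6.5Pb. Setting this equal to demand: 1142 - 4Pb = -2.5 + 6.5Pb, so Pb = 109.
Sellers receive Ps = 109 + 63 = 172; Q' = 1142 − 4·109 = 706.
The subsidy expands output by 706 − 550 = 156 past the efficient level; on those units the gap between marginal cost and willingness to pay runs from 0 up to 63.
DWL = ½ × 63 × 156 = 4914.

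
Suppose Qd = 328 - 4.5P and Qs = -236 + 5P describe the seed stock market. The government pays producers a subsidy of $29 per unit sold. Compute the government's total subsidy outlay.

Government cost = 71369/19

Pre-subsidy: 328 - 4.5P = -236 + 5P gives P* = 1128/19, Q* = 1156/19.
With the subsidy, sellers receive Ps = Pb + 29 for each unit, where Pb is the price buyers pay.
Supply in terms of Pb becomes Qs = -236 + 5(Pb + 29) = -91 + 5Pb. Setting this equal to demand: 328 - 4.5Pb = -91 + 5Pb, so Pb = 838/19.
Sellers receive Ps = 838/19 + 29 = 1389/19; Q' = 328 − 4.5·(838/19) = 2461/19.
Government outlay = subsidy × quantity = 29 × 2461/19 = 71369/19.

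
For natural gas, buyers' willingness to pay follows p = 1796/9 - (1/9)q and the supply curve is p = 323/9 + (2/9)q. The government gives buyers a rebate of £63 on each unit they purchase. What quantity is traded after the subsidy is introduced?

q' = 680

Pre-subsidy: 1796/9 - (1/9)q = 323/9 + (2/9)q gives q* = 491 and p* = 145.
With the rebate, buyers effectively pay pb = ps − 63, where ps is the price sellers receive.
On the curves, pb = 1796/9 - (1/9)q and ps = 323/9 + (2/9)q; the wedge ps − pb = 63 gives 323/9 + (2/9)q − (1796/9 - (1/9)q) = 63, so q' = 680.
Then pb = 1796/9 − (1/9)·680 = 124 and ps = 323/9 + (2/9)·680 = 187.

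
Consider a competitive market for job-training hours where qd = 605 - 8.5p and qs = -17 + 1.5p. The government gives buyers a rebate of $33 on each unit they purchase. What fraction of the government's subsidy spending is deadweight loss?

DWL / government spending = 1683/9470

Pre-subsidy: 605 - 8.5p = -17 + 1.5p gives p* = 62.2, q* = 76.3.
With the rebate, buyers effectively pay pb = ps − 33, where ps is the price sellers receive.
Demand in terms of ps becomes qd = 605 − 8.5(ps − 33) = 885.5 - 8.5ps. Setting this equal to supply: 885.5 - 8.5ps = -17 + 1.5ps, so ps = 90.25.
Buyers pay pb = 90.25 − 33 = 57.25; q' = -17 + 1.5·90.25 = 118.375.
ΔCS = ½(76.3 + 118.375)(62.2 − 57.25) = 481.820625; ΔPS = ½(76.3 + 118.375)(90.25 − 62.2) = 2730.316875.
Government spending = 33 × 118.375 = 3906.375.
DWL = ½ × 33 × (118.375 − 76.3) = 694.2375; fraction = 694.2375 / 3906.375 = 1683/9470.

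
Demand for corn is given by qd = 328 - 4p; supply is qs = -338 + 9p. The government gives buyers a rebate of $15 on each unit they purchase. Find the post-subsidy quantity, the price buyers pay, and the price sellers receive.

q' = 2140/13; buyers pay 531/13; sellers receive 726/13

Pre-subsidy: 328 - 4p = -338 + 9p gives p* = 666/13, q* = 1600/13.
With the rebate, buyers effectively pay pb = ps − 15, where ps is the price sellers receive.
Demand in terms of ps becomes qd = 328 − 4(ps − 15) = 388 - 4ps. Setting this equal to supply: 388 - 4ps = -338 + 9ps, so ps = 726/13.
Buyers pay pb = 726/13 − 15 = 531/13; q' = -338 + 9·(726/13) = 2140/13.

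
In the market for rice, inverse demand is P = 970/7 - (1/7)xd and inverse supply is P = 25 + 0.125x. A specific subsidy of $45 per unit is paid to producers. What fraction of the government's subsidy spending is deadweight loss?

DWL / government spending = 21/148

Pre-subsidy: 970/7 - (1/7)x = 25 + 0.125x gives x* = 424 and P* = 78.
With the subsidy, sellers receive Ps = Pb + 45 for each unit, where Pb is the price buyers pay.
On the curves, Pb = 970/7 - (1/7)x and Ps = 25 + 0.125x; the wedge Ps − Pb = 45 gives 25 + 0.125x − (970/7 - (1/7)x) = 45, so x' = 592.
Then Pb = 970/7 − (1/7)·592 = 54 and Ps = 25 + 0.125·592 = 99.
ΔCS = ½(424 + 592)(78 − 54) = 12192; ΔPS = ½(424 + 592)(99 − 78) = 10668.
Government spending = 45 × 592 = 26640.
DWL = ½ × 45 × (592 − 424) = 3780; fraction = 3780 / 26640 = 21/148.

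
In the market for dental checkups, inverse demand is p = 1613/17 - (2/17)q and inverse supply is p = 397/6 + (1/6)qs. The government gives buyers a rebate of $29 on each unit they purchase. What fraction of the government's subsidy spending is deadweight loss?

DWL / government spending = 51/203

Pre-subsidy: 1613/17 - (2/17)q = 397/6 + (1/6)q gives q* = 101 and p* = 83.
With the rebate, buyers effectively pay pb = ps − 29, where ps is the price sellers receive.
On the curves, pb = 1613/17 - (2/17)q and ps = 397/6 + (1/6)q; the wedge ps − pb = 29 gives 397/6 + (1/6)q − (1613/17 - (2/17)q) = 29, so q' = 203.
Then pb = 1613/17 − (2/17)·203 = 71 and ps = 397/6 + (1/6)·203 = 100.
ΔCS = ½(101 + 203)(83 − 71) = 1824; ΔPS = ½(101 + 203)(100 − 83) = 2584.
Government spending = 29 × 203 = 5887.
DWL = ½ × 29 × (203 − 101) = 1479; fraction = 1479 / 5887 = 51/203.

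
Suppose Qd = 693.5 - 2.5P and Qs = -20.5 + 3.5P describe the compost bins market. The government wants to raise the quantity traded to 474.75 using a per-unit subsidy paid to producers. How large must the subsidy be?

Required subsidy s = 54 per unit

At Q = 474.75, invert demand for the buyer price: Pb = (693.5 − 474.75)/2.5 = 87.5; invert supply for the seller price: Ps = (474.75 − (-20.5))/3.5 = 141.5.
The subsidy must fill the gap: s = Ps − Pb = 141.5 − 87.5 = 54.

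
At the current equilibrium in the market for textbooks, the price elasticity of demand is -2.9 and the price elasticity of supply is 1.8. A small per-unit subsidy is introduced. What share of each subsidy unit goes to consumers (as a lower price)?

For a small subsidy around the equilibrium, the benefit split depends on the relative slopes, which at a point are proportional to the elasticities.
Buyer share = εs/(εs + |εd|) = 1.8/(1.8 + 2.9) = 18/47; seller share = |εd|/(εs + |εd|) = 29/47.

Consumer share = 18/47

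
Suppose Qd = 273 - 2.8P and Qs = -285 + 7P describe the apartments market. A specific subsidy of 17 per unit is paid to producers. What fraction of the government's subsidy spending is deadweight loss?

Pre-subsidy: 273 - 2.8P = -285 + 7P gives P* = 2790/49, Q* = 795/7.
With the subsidy, sellers receive Ps = Pb + 17 for each unit, where Pb is the price buyers pay.
Supply in terms of Pb becomes Qs = -285 + 7(Pb + 17) = -166 + 7Pb. Setting this equal to demand: 273 - 2.8Pb = -166 + 7Pb, so Pb = 2195/49.
Sellers receive Ps = 2195/49 + 17 = 3028/49; Q' = 273 − 2.8·(2195/49) = 1033/7.
ΔCS = ½(795/7 + 1033/7)(2790/49 − 2195/49) = 77690/49; ΔPS = ½(795/7 + 1033/7)(3028/49 − 2790/49) = 31076/49.
Government spending = 17 × 1033/7 = 17561/7.
DWL = ½ × 17 × (1033/7 − 795/7) = 289; fraction = 289 / (17561/7) = 119/1033.

DWL / government spending = 119/1033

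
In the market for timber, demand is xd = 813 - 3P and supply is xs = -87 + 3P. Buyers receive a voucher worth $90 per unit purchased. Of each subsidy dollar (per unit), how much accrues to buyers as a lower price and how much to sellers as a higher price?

Buyers gain $45 per unit; sellers gain $45 per unit

Pre-subsidy: 813 - 3P = -87 + 3P gives P* = 150, x* = 363.
With the rebate, buyers effectively pay Pb = Ps − 90, where Ps is the price sellers receive.
Demand in terms of Ps becomes xd = 813 − 3(Ps − 90) = 1083 - 3Ps. Setting this equal to supply: 1083 - 3Ps = -87 + 3Ps, so Ps = 195.
Buyers pay Pb = 195 − 90 = 105; x' = -87 + 3·195 = 498.
Buyers' price falls by P* − Pb = 150 − 105 = 45; sellers' price rises by Ps − P* = 195 − 150 = 45.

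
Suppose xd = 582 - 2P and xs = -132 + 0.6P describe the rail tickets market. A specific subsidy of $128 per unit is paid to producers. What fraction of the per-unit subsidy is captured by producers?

Pre-subsidy: 582 - 2P = -132 + 0.6P gives P* = 3570/13, x* = 426/13.
With the subsidy, sellers receive Ps = Pb + 128 for each unit, where Pb is the price buyers pay.
Supply in terms of Pb becomes xs = -132 + 0.6(Pb + 128) = -55.2 + 0.6Pb. Setting this equal to demand: 582 - 2Pb = -55.2 + 0.6Pb, so Pb = 3186/13.
Sellers receive Ps = 3186/13 + 128 = 4850/13; x' = 582 − 2·(3186/13) = 1194/13.
Buyers' price falls by P* − Pb = 3570/13 − 3186/13 = 384/13; sellers' price rises by Ps − P* = 4850/13 − 3570/13 = 1280/13.
So producers capture (1280/13)/128 = 10/13 of each unit of subsidy.

Producer share = 10/13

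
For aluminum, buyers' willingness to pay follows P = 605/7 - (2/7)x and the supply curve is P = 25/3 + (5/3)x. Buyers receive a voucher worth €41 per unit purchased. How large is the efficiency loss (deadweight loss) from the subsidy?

Deadweight loss = €430.5

Pre-subsidy: 605/7 - (2/7)x = 25/3 + (5/3)x gives x* = 40 and P* = 75.
With the rebate, buyers effectively pay Pb = Ps − 41, where Ps is the price sellers receive.
On the curves, Pb = 605/7 - (2/7)x and Ps = 25/3 + (5/3)x; the wedge Ps − Pb = 41 gives 25/3 + (5/3)x − (605/7 - (2/7)x) = 41, so x' = 61.
Then Pb = 605/7 − (2/7)·61 = 69 and Ps = 25/3 + (5/3)·61 = 110.
The subsidy expands output by 61 − 40 = 21 past the efficient level; on those units the gap between marginal cost and willingness to pay runs from 0 up to 41.
DWL = ½ × 41 × 21 = 430.5.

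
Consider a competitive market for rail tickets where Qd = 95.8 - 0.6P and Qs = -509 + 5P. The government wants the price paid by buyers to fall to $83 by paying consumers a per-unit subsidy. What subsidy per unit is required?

Required subsidy s = $28 per unit

At a buyer price of 83, quantity demanded is 95.8 − 0.6·83 = 46.
Sellers supply 46 only when they receive Ps with -509 + 5·Ps = 46, i.e. Ps = 111.
s = Ps − Pb = 111 − 83 = 28.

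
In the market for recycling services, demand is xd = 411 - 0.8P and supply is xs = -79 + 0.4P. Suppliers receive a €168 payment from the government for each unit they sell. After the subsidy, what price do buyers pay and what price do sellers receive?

Pre-subsidy: 411 - 0.8P = -79 + 0.4P gives P* = 1225/3, x* = 253/3.
With the subsidy, sellers receive Ps = Pb + 168 for each unit, where Pb is the price buyers pay.
Supply in terms of Pb becomes xs = -79 + 0.4(Pb + 168) = -11.8 + 0.4Pb. Setting this equal to demand: 411 - 0.8Pb = -11.8 + 0.4Pb, so Pb = 1057/3.
Sellers receive Ps = 1057/3 + 168 = 1561/3; x' = 411 − 0.8·(1057/3) = 1937/15.

Buyers pay 1057/3; sellers receive 1561/3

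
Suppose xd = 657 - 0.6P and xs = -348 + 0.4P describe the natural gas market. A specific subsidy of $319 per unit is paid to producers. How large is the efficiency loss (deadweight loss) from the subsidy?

Deadweight loss = $12211.32

Pre-subsidy: 657 - 0.6P = -348 + 0.4P gives P* = 1005, x* = 54.
With the subsidy, sellers receive Ps = Pb + 319 for each unit, where Pb is the price buyers pay.
Supply in terms of Pb becomes xs = -348 + 0.4(Pb + 319) = -220.4 + 0.4Pb. Setting this equal to demand: 657 - 0.6Pb = -220.4 + 0.4Pb, so Pb = 877.4.
Sellers receive Ps = 877.4 + 319 = 1196.4; x' = 657 − 0.6·877.4 = 130.56.
The subsidy expands output by 130.56 − 54 = 76.56 past the efficient level; on those units the gap between marginal cost and willingness to pay runs from 0 up to 319.
DWL = ½ × 319 × 76.56 = 12211.32.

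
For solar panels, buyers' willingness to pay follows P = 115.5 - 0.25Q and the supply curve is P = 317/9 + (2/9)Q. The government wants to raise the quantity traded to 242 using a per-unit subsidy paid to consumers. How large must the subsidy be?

Required subsidy s = 34 per unit

At Q = 242, from the demand curve buyers pay Pb = 115.5 − 0.25·242 = 55; from the supply curve sellers need Ps = 317/9 + (2/9)·242 = 89.
The subsidy must fill the gap: s = Ps − Pb = 89 − 55 = 34.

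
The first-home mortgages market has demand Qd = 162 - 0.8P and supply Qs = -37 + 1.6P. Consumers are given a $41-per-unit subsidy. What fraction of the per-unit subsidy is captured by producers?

Producer share = 1/3

Pre-subsidy: 162 - 0.8P = -37 + 1.6P gives P* = 995/12, Q* = 287/3.
With the rebate, buyers effectively pay Pb = Ps − 41, where Ps is the price sellers receive.
Demand in terms of Ps becomes Qd = 162 − 0.8(Ps − 41) = 194.8 - 0.8Ps. Setting this equal to supply: 194.8 - 0.8Ps = -37 + 1.6Ps, so Ps = 1159/12.
Buyers pay Pb = 1159/12 − 41 = 667/12; Q' = -37 + 1.6·(1159/12) = 1763/15.
Buyers' price falls by P* − Pb = 995/12 − 667/12 = 82/3; sellers' price rises by Ps − P* = 1159/12 − 995/12 = 41/3.
So producers capture (41/3)/41 = 1/3 of each unit of subsidy.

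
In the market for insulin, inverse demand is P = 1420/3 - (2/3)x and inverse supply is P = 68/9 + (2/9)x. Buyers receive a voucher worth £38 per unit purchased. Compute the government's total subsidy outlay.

Government cost = £21536.5

Pre-subsidy: 1420/3 - (2/3)x = 68/9 + (2/9)x gives x* = 524 and P* = 124.
With the rebate, buyers effectively pay Pb = Ps − 38, where Ps is the price sellers receive.
On the curves, Pb = 1420/3 - (2/3)x and Ps = 68/9 + (2/9)x; the wedge Ps − Pb = 38 gives 68/9 + (2/9)x − (1420/3 - (2/3)x) = 38, so x' = 566.75.
Then Pb = 1420/3 − (2/3)·566.75 = 95.5 and Ps = 68/9 + (2/9)·566.75 = 133.5.
Government outlay = subsidy × quantity = 38 × 566.75 = 21536.5.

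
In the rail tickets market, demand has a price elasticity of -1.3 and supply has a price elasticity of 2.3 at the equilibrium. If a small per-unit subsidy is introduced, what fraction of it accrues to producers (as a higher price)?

For a small subsidy around the equilibrium, the benefit split depends on the relative slopes, which at a point are proportional to the elasticities.
Buyer share = εs/(εs + |εd|) = 2.3/(2.3 + 1.3) = 23/36; seller share = |εd|/(εs + |εd|) = 13/36.
So producers capture 13/36 of the subsidy.

Producer share = 13/36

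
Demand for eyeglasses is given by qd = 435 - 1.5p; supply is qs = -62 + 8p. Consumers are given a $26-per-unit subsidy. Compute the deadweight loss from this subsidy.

Pre-subsidy: 435 - 1.5p = -62 + 8p gives p* = 994/19, q* = 6774/19.
With the rebate, buyers effectively pay pb = ps − 26, where ps is the price sellers receive.
Demand in terms of ps becomes qd = 435 − 1.5(ps − 26) = 474 - 1.5ps. Setting this equal to supply: 474 - 1.5ps = -62 + 8ps, so ps = 1072/19.
Buyers pay pb = 1072/19 − 26 = 578/19; q' = -62 + 8·(1072/19) = 7398/19.
The subsidy expands output by 7398/19 − 6774/19 = 624/19 past the efficient level; on those units the gap between marginal cost and willingness to pay runs from 0 up to 26.
DWL = ½ × 26 × 624/19 = 8112/19.

Deadweight loss = 8112/19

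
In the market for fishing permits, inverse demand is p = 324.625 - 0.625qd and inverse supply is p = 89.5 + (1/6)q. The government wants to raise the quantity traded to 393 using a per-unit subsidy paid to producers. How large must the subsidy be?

Required subsidy s = 76 per unit

At q = 393, from the demand curve buyers pay pb = 324.625 − 0.625·393 = 79; from the supply curve sellers need ps = 89.5 + (1/6)·393 = 155.
The subsidy must fill the gap: s = ps − pb = 155 − 79 = 76.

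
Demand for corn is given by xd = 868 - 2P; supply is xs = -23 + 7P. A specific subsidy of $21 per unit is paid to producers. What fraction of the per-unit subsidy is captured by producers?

Producer share = 2/9

Pre-subsidy: 868 - 2P = -23 + 7P gives P* = 99, x* = 670.
With the subsidy, sellers receive Ps = Pb + 21 for each unit, where Pb is the price buyers pay.
Supply in terms of Pb becomes xs = -23 + 7(Pb + 21) = 124 + 7Pb. Setting this equal to demand: 868 - 2Pb = 124 + 7Pb, so Pb = 248/3.
Sellers receive Ps = 248/3 + 21 = 311/3; x' = 868 − 2·(248/3) = 2108/3.
Buyers' price falls by P* − Pb = 99 − 248/3 = 49/3; sellers' price rises by Ps − P* = 311/3 − 99 = 14/3.
So producers capture (14/3)/21 = 2/9 of each unit of subsidy.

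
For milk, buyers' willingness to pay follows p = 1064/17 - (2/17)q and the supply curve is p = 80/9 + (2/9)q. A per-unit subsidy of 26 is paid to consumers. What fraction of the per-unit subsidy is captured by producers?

Producer share = 17/26

Pre-subsidy: 1064/17 - (2/17)q = 80/9 + (2/9)q gives q* = 158 and p* = 44.
With the rebate, buyers effectively pay pb = ps − 26, where ps is the price sellers receive.
On the curves, pb = 1064/17 - (2/17)q and ps = 80/9 + (2/9)q; the wedge ps − pb = 26 gives 80/9 + (2/9)q − (1064/17 - (2/17)q) = 26, so q' = 234.5.
Then pb = 1064/17 − (2/17)·234.5 = 35 and ps = 80/9 + (2/9)·234.5 = 61.
Buyers' price falls by p* − pb = 44 − 35 = 9; sellers' price rises by ps − p* = 61 − 44 = 17.
So producers capture 17/26 = 17/26 of each unit of subsidy.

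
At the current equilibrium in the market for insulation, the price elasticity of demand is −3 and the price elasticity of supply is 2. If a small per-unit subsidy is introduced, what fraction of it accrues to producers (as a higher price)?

For a small subsidy around the equilibrium, the benefit split depends on the relative slopes, which at a point are proportional to the elasticities.
Buyer share = εs/(εs + |εd|) = 2/(2 + 3) = 0.4; seller share = |εd|/(εs + |εd|) = 0.6.
So producers capture 0.6 of the subsidy.

Producer share = 0.6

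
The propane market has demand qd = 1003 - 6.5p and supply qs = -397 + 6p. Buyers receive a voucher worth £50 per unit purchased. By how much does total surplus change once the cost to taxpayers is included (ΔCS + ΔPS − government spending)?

Net change in total surplus = -£3900

Pre-subsidy: 1003 - 6.5p = -397 + 6p gives p* = 112, q* = 275.
With the rebate, buyers effectively pay pb = ps − 50, where ps is the price sellers receive.
Demand in terms of ps becomes qd = 1003 − 6.5(ps − 50) = 1328 - 6.5ps. Setting this equal to supply: 1328 - 6.5ps = -397 + 6ps, so ps = 138.
Buyers pay pb = 138 − 50 = 88; q' = -397 + 6·138 = 431.
ΔCS = ½(275 + 431)(112 − 88) = 8472; ΔPS = ½(275 + 431)(138 − 112) = 9178.
Government spending = 50 × 431 = 21550.
Net change = 8472 + 9178 − 21550 = -3900. The loss equals the DWL triangle ½·50·156.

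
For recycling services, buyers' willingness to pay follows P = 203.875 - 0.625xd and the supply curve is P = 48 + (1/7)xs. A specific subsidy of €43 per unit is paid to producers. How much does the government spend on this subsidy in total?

Government cost = €11137

Pre-subsidy: 203.875 - 0.625x = 48 + (1/7)x gives x* = 203 and P* = 77.
With the subsidy, sellers receive Ps = Pb + 43 for each unit, where Pb is the price buyers pay.
On the curves, Pb = 203.875 - 0.625x and Ps = 48 + (1/7)x; the wedge Ps − Pb = 43 gives 48 + (1/7)x − (203.875 - 0.625x) = 43, so x' = 259.
Then Pb = 203.875 − 0.625·259 = 42 and Ps = 48 + (1/7)·259 = 85.
Government outlay = subsidy × quantity = 43 × 259 = 11137.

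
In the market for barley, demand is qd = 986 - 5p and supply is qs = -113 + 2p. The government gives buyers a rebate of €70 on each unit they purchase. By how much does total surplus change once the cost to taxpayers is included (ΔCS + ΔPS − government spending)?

Pre-subsidy: 986 - 5p = -113 + 2p gives p* = 157, q* = 201.
With the rebate, buyers effectively pay pb = ps − 70, where ps is the price sellers receive.
Demand in terms of ps becomes qd = 986 − 5(ps − 70) = 1336 - 5ps. Setting this equal to supply: 1336 - 5ps = -113 + 2ps, so ps = 207.
Buyers pay pb = 207 − 70 = 137; q' = -113 + 2·207 = 301.
ΔCS = ½(201 + 301)(157 − 137) = 5020; ΔPS = ½(201 + 301)(207 − 157) = 12550.
Government spending = 70 × 301 = 21070.
Net change = 5020 + 12550 − 21070 = -3500. The loss equals the DWL triangle ½·70·100.

Net change in total surplus = -€3500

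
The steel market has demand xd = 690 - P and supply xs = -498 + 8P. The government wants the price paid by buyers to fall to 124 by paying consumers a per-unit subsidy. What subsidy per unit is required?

Required subsidy s = 9 per unit

At a buyer price of 124, quantity demanded is 690 − 1·124 = 566.
Sellers supply 566 only when they receive Ps with -498 + 8·Ps = 566, i.e. Ps = 133.
s = Ps − Pb = 133 − 124 = 9.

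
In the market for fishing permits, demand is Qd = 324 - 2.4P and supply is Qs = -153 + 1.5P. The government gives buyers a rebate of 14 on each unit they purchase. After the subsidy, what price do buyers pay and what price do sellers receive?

Pre-subsidy: 324 - 2.4P = -153 + 1.5P gives P* = 1590/13, Q* = 396/13.
With the rebate, buyers effectively pay Pb = Ps − 14, where Ps is the price sellers receive.
Demand in terms of Ps becomes Qd = 324 − 2.4(Ps − 14) = 357.6 - 2.4Ps. Setting this equal to supply: 357.6 - 2.4Ps = -153 + 1.5Ps, so Ps = 1702/13.
Buyers pay Pb = 1702/13 − 14 = 1520/13; Q' = -153 + 1.5·(1702/13) = 564/13.

Buyers pay 1520/13; sellers receive 1702/13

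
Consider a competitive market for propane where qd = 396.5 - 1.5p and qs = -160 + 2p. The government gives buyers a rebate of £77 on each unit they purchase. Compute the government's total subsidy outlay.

Government cost = £17248

Pre-subsidy: 396.5 - 1.5p = -160 + 2p gives p* = 159, q* = 158.
With the rebate, buyers effectively pay pb = ps − 77, where ps is the price sellers receive.
Demand in terms of ps becomes qd = 396.5 − 1.5(ps − 77) = 512 - 1.5ps. Setting this equal to supply: 512 - 1.5ps = -160 + 2ps, so ps = 192.
Buyers pay pb = 192 − 77 = 115; q' = -160 + 2·192 = 224.
Government outlay = subsidy × quantity = 77 × 224 = 17248.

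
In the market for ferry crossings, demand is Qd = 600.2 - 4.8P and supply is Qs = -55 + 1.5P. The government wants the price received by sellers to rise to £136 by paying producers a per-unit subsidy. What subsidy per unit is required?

Required subsidy s = £42 per unit

At a seller price of 136, quantity supplied is -55 + 1.5·136 = 149.
Buyers absorb 149 only when they pay Pb with 600.2 − 4.8·Pb = 149, i.e. Pb = 94.
s = Ps − Pb = 136 − 94 = 42.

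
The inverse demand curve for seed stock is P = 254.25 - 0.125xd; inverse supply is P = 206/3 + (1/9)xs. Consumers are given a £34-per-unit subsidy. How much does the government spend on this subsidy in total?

Government cost = £31620

Pre-subsidy: 254.25 - 0.125x = 206/3 + (1/9)x gives x* = 786 and P* = 156.
With the rebate, buyers effectively pay Pb = Ps − 34, where Ps is the price sellers receive.
On the curves, Pb = 254.25 - 0.125x and Ps = 206/3 + (1/9)x; the wedge Ps − Pb = 34 gives 206/3 + (1/9)x − (254.25 - 0.125x) = 34, so x' = 930.
Then Pb = 254.25 − 0.125·930 = 138 and Ps = 206/3 + (1/9)·930 = 172.
Government outlay = subsidy × quantity = 34 × 930 = 31620.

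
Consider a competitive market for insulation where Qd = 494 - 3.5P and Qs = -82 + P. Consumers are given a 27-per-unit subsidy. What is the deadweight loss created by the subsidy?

Pre-subsidy: 494 - 3.5P = -82 + P gives P* = 128, Q* = 46.
With the rebate, buyers effectively pay Pb = Ps − 27, where Ps is the price sellers receive.
Demand in terms of Ps becomes Qd = 494 − 3.5(Ps − 27) = 588.5 - 3.5Ps. Setting this equal to supply: 588.5 - 3.5Ps = -82 + Ps, so Ps = 149.
Buyers pay Pb = 149 − 27 = 122; Q' = -82 + 1·149 = 67.
The subsidy expands output by 67 − 46 = 21 past the efficient level; on those units the gap between marginal cost and willingness to pay runs from 0 up to 27.
DWL = ½ × 27 × 21 = 283.5.

Deadweight loss = 283.5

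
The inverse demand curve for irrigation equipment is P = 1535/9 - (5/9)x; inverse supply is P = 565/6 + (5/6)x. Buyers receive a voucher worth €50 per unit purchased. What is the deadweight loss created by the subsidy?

Deadweight loss = €900

Pre-subsidy: 1535/9 - (5/9)x = 565/6 + (5/6)x gives x* = 55 and P* = 140.
With the rebate, buyers effectively pay Pb = Ps − 50, where Ps is the price sellers receive.
On the curves, Pb = 1535/9 - (5/9)x and Ps = 565/6 + (5/6)x; the wedge Ps − Pb = 50 gives 565/6 + (5/6)x − (1535/9 - (5/9)x) = 50, so x' = 91.
Then Pb = 1535/9 − (5/9)·91 = 120 and Ps = 565/6 + (5/6)·91 = 170.
The subsidy expands output by 91 − 55 = 36 past the efficient level; on those units the gap between marginal cost and willingness to pay runs from 0 up to 50.
DWL = ½ × 50 × 36 = 900.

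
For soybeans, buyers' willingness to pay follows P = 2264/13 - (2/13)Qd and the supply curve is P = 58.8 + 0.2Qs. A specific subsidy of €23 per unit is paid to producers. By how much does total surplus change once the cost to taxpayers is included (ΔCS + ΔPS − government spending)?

Pre-subsidy: 2264/13 - (2/13)Q = 58.8 + 0.2Q gives Q* = 326 and P* = 124.
With the subsidy, sellers receive Ps = Pb + 23 for each unit, where Pb is the price buyers pay.
On the curves, Pb = 2264/13 - (2/13)Q and Ps = 58.8 + 0.2Q; the wedge Ps − Pb = 23 gives 58.8 + 0.2Q − (2264/13 - (2/13)Q) = 23, so Q' = 391.
Then Pb = 2264/13 − (2/13)·391 = 114 and Ps = 58.8 + 0.2·391 = 137.
ΔCS = ½(326 + 391)(124 − 114) = 3585; ΔPS = ½(326 + 391)(137 − 124) = 4660.5.
Government spending = 23 × 391 = 8993.
Net change = 3585 + 4660.5 − 8993 = -747.5. The loss equals the DWL triangle ½·23·65.

Net change in total surplus = -€747.5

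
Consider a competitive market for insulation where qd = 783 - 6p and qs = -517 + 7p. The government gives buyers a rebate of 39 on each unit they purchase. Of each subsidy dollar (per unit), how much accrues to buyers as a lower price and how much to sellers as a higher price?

Pre-subsidy: 783 - 6p = -517 + 7p gives p* = 100, q* = 183.
With the rebate, buyers effectively pay pb = ps − 39, where ps is the price sellers receive.
Demand in terms of ps becomes qd = 783 − 6(ps − 39) = 1017 - 6ps. Setting this equal to supply: 1017 - 6ps = -517 + 7ps, so ps = 118.
Buyers pay pb = 118 − 39 = 79; q' = -517 + 7·118 = 309.
Buyers' price falls by p* − pb = 100 − 79 = 21; sellers' price rises by ps − p* = 118 − 100 = 18.

Buyers gain 21 per unit; sellers gain 18 per unit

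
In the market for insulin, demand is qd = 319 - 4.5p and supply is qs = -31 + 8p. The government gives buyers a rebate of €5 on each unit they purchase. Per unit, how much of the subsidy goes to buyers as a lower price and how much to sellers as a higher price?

Pre-subsidy: 319 - 4.5p = -31 + 8p gives p* = 28, q* = 193.
With the rebate, buyers effectively pay pb = ps − 5, where ps is the price sellers receive.
Demand in terms of ps becomes qd = 319 − 4.5(ps − 5) = 341.5 - 4.5ps. Setting this equal to supply: 341.5 - 4.5ps = -31 + 8ps, so ps = 29.8.
Buyers pay pb = 29.8 − 5 = 24.8; q' = -31 + 8·29.8 = 207.4.
Buyers' price falls by p* − pb = 28 − 24.8 = 3.2; sellers' price rises by ps − p* = 29.8 − 28 = 1.8.

Buyers gain €3.2 per unit; sellers gain €1.8 per unit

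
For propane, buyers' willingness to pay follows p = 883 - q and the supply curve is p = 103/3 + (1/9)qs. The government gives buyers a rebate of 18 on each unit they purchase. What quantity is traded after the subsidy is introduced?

Pre-subsidy: 883 - q = 103/3 + (1/9)q gives q* = 763.8 and p* = 119.2.
With the rebate, buyers effectively pay pb = ps − 18, where ps is the price sellers receive.
On the curves, pb = 883 - q and ps = 103/3 + (1/9)q; the wedge ps − pb = 18 gives 103/3 + (1/9)q − (883 - q) = 18, so q' = 780.
Then pb = 883 − 1·780 = 103 and ps = 103/3 + (1/9)·780 = 121.

q' = 780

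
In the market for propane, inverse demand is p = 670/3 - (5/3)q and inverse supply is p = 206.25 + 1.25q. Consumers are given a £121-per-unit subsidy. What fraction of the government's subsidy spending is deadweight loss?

DWL / government spending = 726/1657

Pre-subsidy: 670/3 - (5/3)q = 206.25 + 1.25q gives q* = 41/7 and p* = 1495/7.
With the rebate, buyers effectively pay pb = ps − 121, where ps is the price sellers receive.
On the curves, pb = 670/3 - (5/3)q and ps = 206.25 + 1.25q; the wedge ps − pb = 121 gives 206.25 + 1.25q − (670/3 - (5/3)q) = 121, so q' = 1657/35.
Then pb = 670/3 − (5/3)·(1657/35) = 1011/7 and ps = 206.25 + 1.25·(1657/35) = 1858/7.
ΔCS = ½(41/7 + 1657/35)(1495/7 − 1011/7) = 1839.2; ΔPS = ½(41/7 + 1657/35)(1858/7 − 1495/7) = 1379.4.
Government spending = 121 × 1657/35 = 200497/35.
DWL = ½ × 121 × (1657/35 − 41/7) = 87846/35; fraction = (87846/35) / (200497/35) = 726/1657.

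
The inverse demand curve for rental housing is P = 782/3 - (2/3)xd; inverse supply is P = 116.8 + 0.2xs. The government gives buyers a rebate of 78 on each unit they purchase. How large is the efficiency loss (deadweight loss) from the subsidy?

Pre-subsidy: 782/3 - (2/3)x = 116.8 + 0.2x gives x* = 166 and P* = 150.
With the rebate, buyers effectively pay Pb = Ps − 78, where Ps is the price sellers receive.
On the curves, Pb = 782/3 - (2/3)x and Ps = 116.8 + 0.2x; the wedge Ps − Pb = 78 gives 116.8 + 0.2x − (782/3 - (2/3)x) = 78, so x' = 256.
Then Pb = 782/3 − (2/3)·256 = 90 and Ps = 116.8 + 0.2·256 = 168.
The subsidy expands output by 256 − 166 = 90 past the efficient level; on those units the gap between marginal cost and willingness to pay runs from 0 up to 78.
DWL = ½ × 78 × 90 = 3510.

Deadweight loss = 3510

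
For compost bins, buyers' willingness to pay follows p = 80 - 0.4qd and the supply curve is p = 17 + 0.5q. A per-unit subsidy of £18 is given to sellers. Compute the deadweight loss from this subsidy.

Deadweight loss = £180

Pre-subsidy: 80 - 0.4q = 17 + 0.5q gives q* = 70 and p* = 52.
With the subsidy, sellers receive ps = pb + 18 for each unit, where pb is the price buyers pay.
On the curves, pb = 80 - 0.4q and ps = 17 + 0.5q; the wedge ps − pb = 18 gives 17 + 0.5q − (80 - 0.4q) = 18, so q' = 90.
Then pb = 80 − 0.4·90 = 44 and ps = 17 + 0.5·90 = 62.
The subsidy expands output by 90 − 70 = 20 past the efficient level; on those units the gap between marginal cost and willingness to pay runs from 0 up to 18.
DWL = ½ × 18 × 20 = 180.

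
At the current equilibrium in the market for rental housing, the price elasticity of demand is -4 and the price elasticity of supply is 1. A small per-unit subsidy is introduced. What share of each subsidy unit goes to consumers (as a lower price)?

For a small subsidy around the equilibrium, the benefit split depends on the relative slopes, which at a point are proportional to the elasticities.
Buyer share = εs/(εs + |εd|) = 1/(1 + 4) = 0.2; seller share = |εd|/(εs + |εd|) = 0.8.

Consumer share = 0.2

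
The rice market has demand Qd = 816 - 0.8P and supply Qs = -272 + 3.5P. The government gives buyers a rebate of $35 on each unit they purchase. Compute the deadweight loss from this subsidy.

Deadweight loss = 17150/43

Pre-subsidy: 816 - 0.8P = -272 + 3.5P gives P* = 10880/43, Q* = 26384/43.
With the rebate, buyers effectively pay Pb = Ps − 35, where Ps is the price sellers receive.
Demand in terms of Ps becomes Qd = 816 − 0.8(Ps − 35) = 844 - 0.8Ps. Setting this equal to supply: 844 - 0.8Ps = -272 + 3.5Ps, so Ps = 11160/43.
Buyers pay Pb = 11160/43 − 35 = 9655/43; Q' = -272 + 3.5·(11160/43) = 27364/43.
The subsidy expands output by 27364/43 − 26384/43 = 980/43 past the efficient level; on those units the gap between marginal cost and willingness to pay runs from 0 up to 35.
DWL = ½ × 35 × 980/43 = 17150/43.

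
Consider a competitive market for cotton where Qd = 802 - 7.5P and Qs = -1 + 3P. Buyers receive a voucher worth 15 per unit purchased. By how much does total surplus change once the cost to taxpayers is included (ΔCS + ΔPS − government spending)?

Net change in total surplus = -3375/14

Pre-subsidy: 802 - 7.5P = -1 + 3P gives P* = 1606/21, Q* = 1599/7.
With the rebate, buyers effectively pay Pb = Ps − 15, where Ps is the price sellers receive.
Demand in terms of Ps becomes Qd = 802 − 7.5(Ps − 15) = 914.5 - 7.5Ps. Setting this equal to supply: 914.5 - 7.5Ps = -1 + 3Ps, so Ps = 1831/21.
Buyers pay Pb = 1831/21 − 15 = 1516/21; Q' = -1 + 3·(1831/21) = 1824/7.
ΔCS = ½(1599/7 + 1824/7)(1606/21 − 1516/21) = 7335/7; ΔPS = ½(1599/7 + 1824/7)(1831/21 − 1606/21) = 36675/14.
Government spending = 15 × 1824/7 = 27360/7.
Net change = 7335/7 + 36675/14 − 27360/7 = -3375/14. The loss equals the DWL triangle ½·15·225/7.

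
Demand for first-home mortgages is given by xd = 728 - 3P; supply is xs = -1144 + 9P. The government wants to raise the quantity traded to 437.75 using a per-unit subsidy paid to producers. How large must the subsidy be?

At x = 437.75, invert demand for the buyer price: Pb = (728 − 437.75)/3 = 96.75; invert supply for the seller price: Ps = (437.75 − (-1144))/9 = 175.75.
The subsidy must fill the gap: s = Ps − Pb = 175.75 − 96.75 = 79.

Required subsidy s = 79 per unit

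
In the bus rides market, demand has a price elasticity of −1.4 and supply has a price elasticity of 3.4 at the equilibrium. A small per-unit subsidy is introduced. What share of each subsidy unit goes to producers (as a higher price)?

For a small subsidy around the equilibrium, the benefit split depends on the relative slopes, which at a point are proportional to the elasticities.
Buyer share = εs/(εs + |εd|) = 3.4/(3.4 + 1.4) = 17/24; seller share = |εd|/(εs + |εd|) = 7/24.
So producers capture 7/24 of the subsidy.

Producer share = 7/24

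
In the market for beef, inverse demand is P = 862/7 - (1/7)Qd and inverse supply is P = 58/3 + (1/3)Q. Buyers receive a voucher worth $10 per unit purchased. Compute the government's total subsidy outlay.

Government cost = $2390

Pre-subsidy: 862/7 - (1/7)Q = 58/3 + (1/3)Q gives Q* = 218 and P* = 92.
With the rebate, buyers effectively pay Pb = Ps − 10, where Ps is the price sellers receive.
On the curves, Pb = 862/7 - (1/7)Q and Ps = 58/3 + (1/3)Q; the wedge Ps − Pb = 10 gives 58/3 + (1/3)Q − (862/7 - (1/7)Q) = 10, so Q' = 239.
Then Pb = 862/7 − (1/7)·239 = 89 and Ps = 58/3 + (1/3)·239 = 99.
Government outlay = subsidy × quantity = 10 × 239 = 2390.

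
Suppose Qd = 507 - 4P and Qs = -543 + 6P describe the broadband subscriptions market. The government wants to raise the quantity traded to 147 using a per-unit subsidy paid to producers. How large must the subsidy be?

Required subsidy s = 25 per unit

At Q = 147, invert demand for the buyer price: Pb = (507 − 147)/4 = 90; invert supply for the seller price: Ps = (147 − (-543))/6 = 115.
The subsidy must fill the gap: s = Ps − Pb = 115 − 90 = 25.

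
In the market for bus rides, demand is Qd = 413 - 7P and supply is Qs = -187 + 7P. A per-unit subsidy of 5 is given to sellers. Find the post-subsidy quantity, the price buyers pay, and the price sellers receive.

Pre-subsidy: 413 - 7P = -187 + 7P gives P* = 300/7, Q* = 113.
With the subsidy, sellers receive Ps = Pb + 5 for each unit, where Pb is the price buyers pay.
Supply in terms of Pb becomes Qs = -187 + 7(Pb + 5) = -152 + 7Pb. Setting this equal to demand: 413 - 7Pb = -152 + 7Pb, so Pb = 565/14.
Sellers receive Ps = 565/14 + 5 = 635/14; Q' = 413 − 7·(565/14) = 130.5.

Q' = 130.5; buyers pay 565/14; sellers receive 635/14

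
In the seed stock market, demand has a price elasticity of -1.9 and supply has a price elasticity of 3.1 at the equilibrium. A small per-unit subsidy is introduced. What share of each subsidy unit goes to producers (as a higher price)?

Producer share = 0.38

For a small subsidy around the equilibrium, the benefit split depends on the relative slopes, which at a point are proportional to the elasticities.
Buyer share = εs/(εs + |εd|) = 3.1/(3.1 + 1.9) = 0.62; seller share = |εd|/(εs + |εd|) = 0.38.
So producers capture 0.38 of the subsidy.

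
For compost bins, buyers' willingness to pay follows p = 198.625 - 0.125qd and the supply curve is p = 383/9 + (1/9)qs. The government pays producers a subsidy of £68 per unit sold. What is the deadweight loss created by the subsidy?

Pre-subsidy: 198.625 - 0.125q = 383/9 + (1/9)q gives q* = 661 and p* = 116.
With the subsidy, sellers receive ps = pb + 68 for each unit, where pb is the price buyers pay.
On the curves, pb = 198.625 - 0.125q and ps = 383/9 + (1/9)q; the wedge ps − pb = 68 gives 383/9 + (1/9)q − (198.625 - 0.125q) = 68, so q' = 949.
Then pb = 198.625 − 0.125·949 = 80 and ps = 383/9 + (1/9)·949 = 148.
The subsidy expands output by 949 − 661 = 288 past the efficient level; on those units the gap between marginal cost and willingness to pay runs from 0 up to 68.
DWL = ½ × 68 × 288 = 9792.

Deadweight loss = £9792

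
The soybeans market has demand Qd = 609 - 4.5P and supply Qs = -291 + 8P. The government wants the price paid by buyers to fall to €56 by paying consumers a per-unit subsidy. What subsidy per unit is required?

Required subsidy s = €25 per unit

At a buyer price of 56, quantity demanded is 609 − 4.5·56 = 357.
Sellers supply 357 only when they receive Ps with -291 + 8·Ps = 357, i.e. Ps = 81.
s = Ps − Pb = 81 − 56 = 25.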